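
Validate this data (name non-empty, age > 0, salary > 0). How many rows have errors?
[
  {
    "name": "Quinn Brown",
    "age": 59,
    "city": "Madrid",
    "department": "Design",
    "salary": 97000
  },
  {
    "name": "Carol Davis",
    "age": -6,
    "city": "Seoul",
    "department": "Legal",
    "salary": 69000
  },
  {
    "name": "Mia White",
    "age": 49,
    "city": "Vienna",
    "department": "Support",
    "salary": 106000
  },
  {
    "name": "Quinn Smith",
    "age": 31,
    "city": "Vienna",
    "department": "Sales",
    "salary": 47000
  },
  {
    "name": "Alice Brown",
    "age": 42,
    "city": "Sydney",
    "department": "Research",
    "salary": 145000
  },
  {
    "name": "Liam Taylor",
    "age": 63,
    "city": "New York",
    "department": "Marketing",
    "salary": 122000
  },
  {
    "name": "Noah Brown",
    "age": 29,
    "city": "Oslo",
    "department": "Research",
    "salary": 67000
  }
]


Validating 7 records:
Rules: name non-empty, age > 0, salary > 0

  Row 1 (Quinn Brown): OK
  Row 2 (Carol Davis): negative age: -6
  Row 3 (Mia White): OK
  Row 4 (Quinn Smith): OK
  Row 5 (Alice Brown): OK
  Row 6 (Liam Taylor): OK
  Row 7 (Noah Brown): OK

Total errors: 1

1 errors


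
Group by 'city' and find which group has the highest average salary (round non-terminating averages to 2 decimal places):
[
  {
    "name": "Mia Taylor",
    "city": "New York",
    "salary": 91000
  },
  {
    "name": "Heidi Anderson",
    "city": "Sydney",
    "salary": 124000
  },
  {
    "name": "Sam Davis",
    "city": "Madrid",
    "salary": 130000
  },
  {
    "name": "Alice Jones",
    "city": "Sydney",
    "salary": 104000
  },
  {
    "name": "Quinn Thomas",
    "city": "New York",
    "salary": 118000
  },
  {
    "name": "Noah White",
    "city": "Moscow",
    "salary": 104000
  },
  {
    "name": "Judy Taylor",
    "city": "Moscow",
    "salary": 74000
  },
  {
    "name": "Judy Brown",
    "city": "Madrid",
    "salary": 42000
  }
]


Group by: city

Groups:
  Madrid: 2 people, avg salary = 172000/2 = $86000
  Moscow: 2 people, avg salary = 178000/2 = $89000
  New York: 2 people, avg salary = 209000/2 = $104500
  Sydney: 2 people, avg salary = 228000/2 = $114000

Highest average salary: Sydney ($114000)

Sydney ($114000)


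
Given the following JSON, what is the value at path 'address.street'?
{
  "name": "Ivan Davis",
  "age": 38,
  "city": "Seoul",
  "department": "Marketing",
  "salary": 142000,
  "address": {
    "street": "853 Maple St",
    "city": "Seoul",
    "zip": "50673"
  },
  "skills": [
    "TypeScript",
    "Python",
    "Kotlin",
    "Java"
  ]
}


Query: address.street
Path: address -> street
Value: 853 Maple St

853 Maple St


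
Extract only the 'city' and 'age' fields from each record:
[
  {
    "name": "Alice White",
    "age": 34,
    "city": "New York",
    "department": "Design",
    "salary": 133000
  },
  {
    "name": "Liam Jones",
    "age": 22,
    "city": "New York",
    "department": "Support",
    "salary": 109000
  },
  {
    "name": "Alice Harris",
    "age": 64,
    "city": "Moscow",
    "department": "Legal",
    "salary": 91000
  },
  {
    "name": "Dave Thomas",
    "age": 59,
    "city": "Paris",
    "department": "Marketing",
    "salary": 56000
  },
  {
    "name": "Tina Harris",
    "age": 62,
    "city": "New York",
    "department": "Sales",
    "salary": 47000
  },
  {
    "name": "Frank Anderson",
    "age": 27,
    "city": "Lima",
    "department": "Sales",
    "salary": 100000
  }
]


Original: 6 records with fields: name, age, city, department, salary
Keep: ['city', 'age']
Drop: ['name', 'department', 'salary']
Result: 6 records, 2 fields each

[
  {
    "city": "New York",
    "age": 34
  },
  {
    "city": "New York",
    "age": 22
  },
  {
    "city": "Moscow",
    "age": 64
  },
  {
    "city": "Paris",
    "age": 59
  },
  {
    "city": "New York",
    "age": 62
  },
  {
    "city": "Lima",
    "age": 27
  }
]


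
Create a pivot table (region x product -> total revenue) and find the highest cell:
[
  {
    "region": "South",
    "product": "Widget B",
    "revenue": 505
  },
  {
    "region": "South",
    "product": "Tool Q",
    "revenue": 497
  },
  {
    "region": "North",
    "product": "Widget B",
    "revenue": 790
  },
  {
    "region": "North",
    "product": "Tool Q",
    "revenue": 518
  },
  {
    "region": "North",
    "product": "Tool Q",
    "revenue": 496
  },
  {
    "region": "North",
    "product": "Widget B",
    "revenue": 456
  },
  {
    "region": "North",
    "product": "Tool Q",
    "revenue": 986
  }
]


Pivot: region (rows) x product (columns) -> total revenue

     Tool Q        Widget B    
North         2000          1246  
South          497           505  

Highest: North / Tool Q = $2000

North / Tool Q = $2000


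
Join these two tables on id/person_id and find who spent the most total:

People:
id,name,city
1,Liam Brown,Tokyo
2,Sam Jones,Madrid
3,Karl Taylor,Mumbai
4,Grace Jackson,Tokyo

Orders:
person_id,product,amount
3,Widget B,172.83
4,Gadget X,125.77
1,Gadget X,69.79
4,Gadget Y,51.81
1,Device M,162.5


Join on: people.id = orders.person_id

Joined rows:
  Karl Taylor (Mumbai) bought Widget B for $172.83
  Grace Jackson (Tokyo) bought Gadget X for $125.77
  Liam Brown (Tokyo) bought Gadget X for $69.79
  Grace Jackson (Tokyo) bought Gadget Y for $51.81
  Liam Brown (Tokyo) bought Device M for $162.5

Total per person:
  Liam Brown: $232.29
  Grace Jackson: $177.58
  Karl Taylor: $172.83

Top spender: Liam Brown ($232.29)

Liam Brown ($232.29)


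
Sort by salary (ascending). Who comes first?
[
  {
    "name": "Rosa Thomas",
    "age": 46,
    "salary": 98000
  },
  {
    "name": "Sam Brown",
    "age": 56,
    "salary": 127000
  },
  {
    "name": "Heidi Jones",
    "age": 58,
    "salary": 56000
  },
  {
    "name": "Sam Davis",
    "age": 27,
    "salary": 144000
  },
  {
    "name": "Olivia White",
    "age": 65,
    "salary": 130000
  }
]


Sort by: salary (ascending)

Sorted order:
  1. Heidi Jones (salary = 56000)
  2. Rosa Thomas (salary = 98000)
  3. Sam Brown (salary = 127000)
  4. Olivia White (salary = 130000)
  5. Sam Davis (salary = 144000)

First: Heidi Jones

Heidi Jones


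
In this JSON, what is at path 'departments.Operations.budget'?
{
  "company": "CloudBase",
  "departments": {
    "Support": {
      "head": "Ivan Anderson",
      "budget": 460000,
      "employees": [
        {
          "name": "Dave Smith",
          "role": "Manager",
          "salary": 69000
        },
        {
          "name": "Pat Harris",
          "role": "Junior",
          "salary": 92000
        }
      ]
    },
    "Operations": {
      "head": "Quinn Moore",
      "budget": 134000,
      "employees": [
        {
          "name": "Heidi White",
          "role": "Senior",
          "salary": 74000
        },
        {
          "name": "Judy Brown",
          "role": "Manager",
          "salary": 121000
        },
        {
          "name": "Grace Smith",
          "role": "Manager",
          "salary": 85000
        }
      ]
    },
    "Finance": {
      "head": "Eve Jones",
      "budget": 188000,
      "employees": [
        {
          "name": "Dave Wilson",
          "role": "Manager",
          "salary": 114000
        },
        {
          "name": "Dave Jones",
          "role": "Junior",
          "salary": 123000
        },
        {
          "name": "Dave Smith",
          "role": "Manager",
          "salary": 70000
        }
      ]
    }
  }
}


Path: departments.Operations.budget

Navigate:
  -> departments
  -> Operations
  -> budget = 134000

134000


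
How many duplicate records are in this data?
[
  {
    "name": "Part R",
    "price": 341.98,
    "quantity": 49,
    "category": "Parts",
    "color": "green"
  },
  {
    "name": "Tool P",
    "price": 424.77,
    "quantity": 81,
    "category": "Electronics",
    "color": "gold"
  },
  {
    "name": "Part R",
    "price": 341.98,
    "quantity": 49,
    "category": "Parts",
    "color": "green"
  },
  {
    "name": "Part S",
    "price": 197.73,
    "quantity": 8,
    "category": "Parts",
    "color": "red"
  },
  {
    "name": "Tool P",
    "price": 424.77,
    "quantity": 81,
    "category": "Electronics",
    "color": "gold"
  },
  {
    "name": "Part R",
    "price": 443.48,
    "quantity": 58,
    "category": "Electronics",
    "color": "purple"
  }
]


Checking 6 records for duplicates:

  Row 1: Part R ($341.98, qty 49)
  Row 2: Tool P ($424.77, qty 81)
  Row 3: Part R ($341.98, qty 49) <-- DUPLICATE
  Row 4: Part S ($197.73, qty 8)
  Row 5: Tool P ($424.77, qty 81) <-- DUPLICATE
  Row 6: Part R ($443.48, qty 58)

Duplicates found: 2
Unique records: 4

2 duplicates, 4 unique


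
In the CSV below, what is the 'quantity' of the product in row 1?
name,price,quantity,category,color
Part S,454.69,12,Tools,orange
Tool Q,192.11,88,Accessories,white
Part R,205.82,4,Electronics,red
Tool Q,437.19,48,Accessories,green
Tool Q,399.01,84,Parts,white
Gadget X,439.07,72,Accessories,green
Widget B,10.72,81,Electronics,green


Query: Row 1 ('Part S'), column 'quantity'
Value: 12

12


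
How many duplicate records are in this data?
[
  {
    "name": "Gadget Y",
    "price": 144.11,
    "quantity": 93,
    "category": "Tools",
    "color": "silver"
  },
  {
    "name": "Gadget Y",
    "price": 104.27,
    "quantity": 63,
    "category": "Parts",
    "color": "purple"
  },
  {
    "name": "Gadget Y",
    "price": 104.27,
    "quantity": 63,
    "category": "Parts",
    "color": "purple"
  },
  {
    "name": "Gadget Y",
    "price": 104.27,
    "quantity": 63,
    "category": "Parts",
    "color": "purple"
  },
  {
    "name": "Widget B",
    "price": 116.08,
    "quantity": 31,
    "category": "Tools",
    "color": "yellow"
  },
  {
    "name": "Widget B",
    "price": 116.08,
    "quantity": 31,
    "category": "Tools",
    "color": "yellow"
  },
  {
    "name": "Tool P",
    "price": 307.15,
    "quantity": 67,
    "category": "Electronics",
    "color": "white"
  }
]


Checking 7 records for duplicates:

  Row 1: Gadget Y ($144.11, qty 93)
  Row 2: Gadget Y ($104.27, qty 63)
  Row 3: Gadget Y ($104.27, qty 63) <-- DUPLICATE
  Row 4: Gadget Y ($104.27, qty 63) <-- DUPLICATE
  Row 5: Widget B ($116.08, qty 31)
  Row 6: Widget B ($116.08, qty 31) <-- DUPLICATE
  Row 7: Tool P ($307.15, qty 67)

Duplicates found: 3
Unique records: 4

3 duplicates, 4 unique


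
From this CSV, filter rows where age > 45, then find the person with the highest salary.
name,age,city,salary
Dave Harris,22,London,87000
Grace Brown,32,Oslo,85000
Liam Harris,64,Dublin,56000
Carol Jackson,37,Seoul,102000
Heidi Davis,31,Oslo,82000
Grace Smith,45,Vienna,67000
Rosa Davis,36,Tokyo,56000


Filter: age > 45
Sort by: salary (descending)

Filtered records (1):
  Liam Harris, age 64, salary $56000

Highest salary: Liam Harris ($56000)

Liam Harris


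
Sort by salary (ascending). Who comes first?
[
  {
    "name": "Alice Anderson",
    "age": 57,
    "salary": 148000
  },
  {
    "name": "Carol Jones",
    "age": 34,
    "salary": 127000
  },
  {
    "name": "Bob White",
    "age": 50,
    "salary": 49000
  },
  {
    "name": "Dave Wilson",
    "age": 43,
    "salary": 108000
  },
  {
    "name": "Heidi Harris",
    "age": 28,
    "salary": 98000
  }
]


Sort by: salary (ascending)

Sorted order:
  1. Bob White (salary = 49000)
  2. Heidi Harris (salary = 98000)
  3. Dave Wilson (salary = 108000)
  4. Carol Jones (salary = 127000)
  5. Alice Anderson (salary = 148000)

First: Bob White

Bob White


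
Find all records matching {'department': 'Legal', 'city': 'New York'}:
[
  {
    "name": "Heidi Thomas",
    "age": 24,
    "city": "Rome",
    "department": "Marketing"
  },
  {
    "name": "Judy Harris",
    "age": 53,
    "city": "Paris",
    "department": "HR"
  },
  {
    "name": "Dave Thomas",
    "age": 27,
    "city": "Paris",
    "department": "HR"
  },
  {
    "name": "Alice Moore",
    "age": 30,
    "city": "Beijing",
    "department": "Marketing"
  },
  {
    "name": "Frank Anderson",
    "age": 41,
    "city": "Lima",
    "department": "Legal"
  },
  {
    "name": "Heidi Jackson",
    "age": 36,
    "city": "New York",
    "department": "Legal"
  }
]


Search criteria: {'department': 'Legal', 'city': 'New York'}

Checking 6 records:
  Heidi Thomas: {department: Marketing, city: Rome}
  Judy Harris: {department: HR, city: Paris}
  Dave Thomas: {department: HR, city: Paris}
  Alice Moore: {department: Marketing, city: Beijing}
  Frank Anderson: {department: Legal, city: Lima}
  Heidi Jackson: {department: Legal, city: New York} <-- MATCH

Matches: ["Heidi Jackson"]

["Heidi Jackson"]


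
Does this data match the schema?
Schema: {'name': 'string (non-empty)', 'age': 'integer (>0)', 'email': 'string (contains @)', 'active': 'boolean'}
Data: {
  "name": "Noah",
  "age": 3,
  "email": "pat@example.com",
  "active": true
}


Validating each field against schema:
  name: OK (non-empty string)
  age: OK (positive integer)
  email: OK (string with @)
  active: OK (boolean)

Result: VALID

VALID


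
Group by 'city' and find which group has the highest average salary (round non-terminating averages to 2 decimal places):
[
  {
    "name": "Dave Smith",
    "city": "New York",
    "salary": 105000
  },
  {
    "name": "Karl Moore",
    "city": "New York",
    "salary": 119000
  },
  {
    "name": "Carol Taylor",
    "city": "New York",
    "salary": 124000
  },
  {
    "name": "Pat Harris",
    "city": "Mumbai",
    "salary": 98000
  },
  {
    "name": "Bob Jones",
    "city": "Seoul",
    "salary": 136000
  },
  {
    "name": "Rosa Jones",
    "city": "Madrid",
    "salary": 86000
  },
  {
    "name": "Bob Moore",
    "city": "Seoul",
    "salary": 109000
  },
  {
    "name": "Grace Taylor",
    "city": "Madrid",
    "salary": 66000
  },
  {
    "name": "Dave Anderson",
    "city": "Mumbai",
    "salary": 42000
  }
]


Group by: city

Groups:
  Madrid: 2 people, avg salary = 152000/2 = $76000
  Mumbai: 2 people, avg salary = 140000/2 = $70000
  New York: 3 people, avg salary = 348000/3 = $116000
  Seoul: 2 people, avg salary = 245000/2 = $122500

Highest average salary: Seoul ($122500)

Seoul ($122500)


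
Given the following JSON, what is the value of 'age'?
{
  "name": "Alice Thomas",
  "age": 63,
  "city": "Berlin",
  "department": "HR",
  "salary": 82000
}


Looking up field 'age'
Value: 63

63


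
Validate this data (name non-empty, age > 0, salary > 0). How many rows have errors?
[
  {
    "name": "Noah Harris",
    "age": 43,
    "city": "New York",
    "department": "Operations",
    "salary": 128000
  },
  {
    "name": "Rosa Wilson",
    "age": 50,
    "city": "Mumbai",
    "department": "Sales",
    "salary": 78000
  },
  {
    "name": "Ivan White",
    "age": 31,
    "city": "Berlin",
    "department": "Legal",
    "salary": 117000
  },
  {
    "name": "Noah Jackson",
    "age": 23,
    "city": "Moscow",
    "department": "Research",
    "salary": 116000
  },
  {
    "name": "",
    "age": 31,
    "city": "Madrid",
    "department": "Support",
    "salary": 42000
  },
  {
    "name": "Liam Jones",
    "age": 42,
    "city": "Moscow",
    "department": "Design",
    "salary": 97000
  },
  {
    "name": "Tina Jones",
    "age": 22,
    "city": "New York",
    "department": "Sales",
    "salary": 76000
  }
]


Validating 7 records:
Rules: name non-empty, age > 0, salary > 0

  Row 1 (Noah Harris): OK
  Row 2 (Rosa Wilson): OK
  Row 3 (Ivan White): OK
  Row 4 (Noah Jackson): OK
  Row 5 (???): empty name
  Row 6 (Liam Jones): OK
  Row 7 (Tina Jones): OK

Total errors: 1

1 errors


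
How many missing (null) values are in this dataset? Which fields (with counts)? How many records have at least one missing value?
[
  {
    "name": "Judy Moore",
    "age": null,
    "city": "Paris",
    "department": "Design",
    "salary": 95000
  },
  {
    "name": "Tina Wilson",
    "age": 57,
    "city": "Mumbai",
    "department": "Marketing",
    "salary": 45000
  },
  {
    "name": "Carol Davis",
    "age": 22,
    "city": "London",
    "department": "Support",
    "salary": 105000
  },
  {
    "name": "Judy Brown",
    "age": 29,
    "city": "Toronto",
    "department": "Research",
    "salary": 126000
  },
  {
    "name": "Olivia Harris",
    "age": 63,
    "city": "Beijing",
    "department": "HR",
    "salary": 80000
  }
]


Checking for missing (null) values in 5 records:

  Judy Moore: age
  Tina Wilson: complete
  Carol Davis: complete
  Judy Brown: complete
  Olivia Harris: complete

Per field:
  name: 0 missing
  age: 1 missing
  city: 0 missing
  department: 0 missing
  salary: 0 missing

Total missing values: 1
Records with any missing: 1

1 missing values (age: 1); 1 incomplete records


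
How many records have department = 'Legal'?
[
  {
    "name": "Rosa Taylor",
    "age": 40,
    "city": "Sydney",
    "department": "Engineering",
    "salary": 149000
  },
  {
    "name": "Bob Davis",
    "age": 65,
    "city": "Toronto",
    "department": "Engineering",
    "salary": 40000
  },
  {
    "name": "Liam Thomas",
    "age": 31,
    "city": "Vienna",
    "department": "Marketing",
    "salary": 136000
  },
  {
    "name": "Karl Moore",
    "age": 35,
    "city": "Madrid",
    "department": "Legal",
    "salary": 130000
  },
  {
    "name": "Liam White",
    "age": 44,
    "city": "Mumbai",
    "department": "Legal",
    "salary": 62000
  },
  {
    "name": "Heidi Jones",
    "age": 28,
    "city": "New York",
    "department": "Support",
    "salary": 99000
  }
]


Data: 6 records
Condition: department = 'Legal'

Checking each record:
  Rosa Taylor: Engineering
  Bob Davis: Engineering
  Liam Thomas: Marketing
  Karl Moore: Legal MATCH
  Liam White: Legal MATCH
  Heidi Jones: Support

Count: 2

2


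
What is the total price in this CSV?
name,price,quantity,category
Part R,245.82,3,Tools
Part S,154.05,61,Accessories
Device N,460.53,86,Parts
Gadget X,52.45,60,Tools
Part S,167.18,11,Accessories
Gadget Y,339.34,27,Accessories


Computing total price:
Values: [245.82, 154.05, 460.53, 52.45, 167.18, 339.34]
Sum = 1419.37

1419.37


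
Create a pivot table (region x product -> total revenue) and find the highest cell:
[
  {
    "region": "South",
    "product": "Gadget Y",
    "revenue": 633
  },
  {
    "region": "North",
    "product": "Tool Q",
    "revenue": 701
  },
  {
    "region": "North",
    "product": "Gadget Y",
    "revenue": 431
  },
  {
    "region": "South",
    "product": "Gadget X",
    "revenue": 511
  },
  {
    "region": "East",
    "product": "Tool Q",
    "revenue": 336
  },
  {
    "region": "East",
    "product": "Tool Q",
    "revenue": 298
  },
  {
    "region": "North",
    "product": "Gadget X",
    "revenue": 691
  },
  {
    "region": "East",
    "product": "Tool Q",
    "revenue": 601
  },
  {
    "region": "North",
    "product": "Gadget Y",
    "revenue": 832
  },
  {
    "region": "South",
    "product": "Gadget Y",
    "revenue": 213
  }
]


Pivot: region (rows) x product (columns) -> total revenue

     Gadget X      Gadget Y      Tool Q      
East             0             0          1235  
North          691          1263           701  
South          511           846             0  

Highest: North / Gadget Y = $1263

North / Gadget Y = $1263


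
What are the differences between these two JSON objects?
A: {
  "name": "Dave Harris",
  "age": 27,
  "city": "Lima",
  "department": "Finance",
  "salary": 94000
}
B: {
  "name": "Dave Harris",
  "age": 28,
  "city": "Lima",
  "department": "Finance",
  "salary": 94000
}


Comparing each field (in key order):
  name: same
  age: DIFFERENT
  city: same
  department: same
  salary: same
Differences:
  age: 27 -> 28

1 field(s) changed

1 change: age


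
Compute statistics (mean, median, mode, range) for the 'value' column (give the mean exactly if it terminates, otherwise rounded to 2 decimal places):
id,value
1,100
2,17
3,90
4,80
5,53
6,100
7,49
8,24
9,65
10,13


Data: [100, 17, 90, 80, 53, 100, 49, 24, 65, 13]
Count: 10
Sum: 591
Mean: 591/10 = 59.1
Sorted: [13, 17, 24, 49, 53, 65, 80, 90, 100, 100]
Median: 59.0
Mode: 100 (2 times)
Range: 100 - 13 = 87
Min: 13, Max: 100

mean=59.1, median=59.0, mode=100, range=87


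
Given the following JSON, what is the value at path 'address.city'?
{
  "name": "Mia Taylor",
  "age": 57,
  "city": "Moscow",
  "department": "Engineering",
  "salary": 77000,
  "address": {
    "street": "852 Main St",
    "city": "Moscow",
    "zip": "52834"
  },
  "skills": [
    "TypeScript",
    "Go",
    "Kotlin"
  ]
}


Query: address.city
Path: address -> city
Value: Moscow

Moscow


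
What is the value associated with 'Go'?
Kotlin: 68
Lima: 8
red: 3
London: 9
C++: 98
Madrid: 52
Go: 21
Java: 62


Looking up key 'Go'
Value: 21

21


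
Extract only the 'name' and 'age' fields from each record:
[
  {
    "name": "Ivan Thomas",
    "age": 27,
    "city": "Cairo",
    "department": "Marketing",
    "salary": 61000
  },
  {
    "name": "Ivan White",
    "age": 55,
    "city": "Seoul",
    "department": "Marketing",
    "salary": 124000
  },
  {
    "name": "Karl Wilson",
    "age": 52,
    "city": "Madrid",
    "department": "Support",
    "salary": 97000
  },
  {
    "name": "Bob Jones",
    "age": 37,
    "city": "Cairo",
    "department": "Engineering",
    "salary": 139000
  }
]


Original: 4 records with fields: name, age, city, department, salary
Keep: ['name', 'age']
Drop: ['city', 'department', 'salary']
Result: 4 records, 2 fields each

[
  {
    "name": "Ivan Thomas",
    "age": 27
  },
  {
    "name": "Ivan White",
    "age": 55
  },
  {
    "name": "Karl Wilson",
    "age": 52
  },
  {
    "name": "Bob Jones",
    "age": 37
  }
]


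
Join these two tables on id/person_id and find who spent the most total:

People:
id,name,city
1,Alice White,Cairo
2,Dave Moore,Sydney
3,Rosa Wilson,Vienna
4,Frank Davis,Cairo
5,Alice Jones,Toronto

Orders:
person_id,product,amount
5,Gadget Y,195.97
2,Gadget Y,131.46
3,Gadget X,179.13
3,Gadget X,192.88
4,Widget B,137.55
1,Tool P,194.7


Join on: people.id = orders.person_id

Joined rows:
  Alice Jones (Toronto) bought Gadget Y for $195.97
  Dave Moore (Sydney) bought Gadget Y for $131.46
  Rosa Wilson (Vienna) bought Gadget X for $179.13
  Rosa Wilson (Vienna) bought Gadget X for $192.88
  Frank Davis (Cairo) bought Widget B for $137.55
  Alice White (Cairo) bought Tool P for $194.7

Total per person:
  Rosa Wilson: $372.01
  Alice Jones: $195.97
  Alice White: $194.70
  Frank Davis: $137.55
  Dave Moore: $131.46

Top spender: Rosa Wilson ($372.01)

Rosa Wilson ($372.01)


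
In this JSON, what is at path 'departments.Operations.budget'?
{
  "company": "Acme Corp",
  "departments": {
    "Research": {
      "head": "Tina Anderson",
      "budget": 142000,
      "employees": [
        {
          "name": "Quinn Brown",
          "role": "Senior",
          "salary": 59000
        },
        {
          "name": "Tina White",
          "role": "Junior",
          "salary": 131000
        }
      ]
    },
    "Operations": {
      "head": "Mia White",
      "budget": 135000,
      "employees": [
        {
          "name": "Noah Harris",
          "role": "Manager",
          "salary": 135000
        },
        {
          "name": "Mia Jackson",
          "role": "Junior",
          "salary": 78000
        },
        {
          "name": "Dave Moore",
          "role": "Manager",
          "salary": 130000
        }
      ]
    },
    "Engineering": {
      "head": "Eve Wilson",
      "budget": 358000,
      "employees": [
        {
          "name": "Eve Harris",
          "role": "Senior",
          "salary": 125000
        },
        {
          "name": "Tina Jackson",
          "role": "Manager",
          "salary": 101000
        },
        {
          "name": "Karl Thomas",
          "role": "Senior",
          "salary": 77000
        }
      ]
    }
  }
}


Path: departments.Operations.budget

Navigate:
  -> departments
  -> Operations
  -> budget = 135000

135000


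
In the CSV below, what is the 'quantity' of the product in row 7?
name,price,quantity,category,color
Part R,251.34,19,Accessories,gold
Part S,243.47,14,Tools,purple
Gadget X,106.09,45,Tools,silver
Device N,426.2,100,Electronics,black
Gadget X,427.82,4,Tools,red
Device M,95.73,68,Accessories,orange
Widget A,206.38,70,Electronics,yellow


Query: Row 7 ('Widget A'), column 'quantity'
Value: 70

70


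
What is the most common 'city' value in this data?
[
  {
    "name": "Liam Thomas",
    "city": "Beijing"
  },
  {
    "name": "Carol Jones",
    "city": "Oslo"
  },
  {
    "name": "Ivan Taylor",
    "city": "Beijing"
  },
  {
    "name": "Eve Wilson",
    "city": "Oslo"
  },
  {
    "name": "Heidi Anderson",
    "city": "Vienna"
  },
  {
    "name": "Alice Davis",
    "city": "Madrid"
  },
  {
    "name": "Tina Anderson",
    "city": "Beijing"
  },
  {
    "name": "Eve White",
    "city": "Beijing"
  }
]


Counting 'city' values across 8 records:

  Beijing: 4 ####
  Oslo: 2 ##
  Vienna: 1 #
  Madrid: 1 #

Most common: Beijing (4 times)

Beijing (4 times)


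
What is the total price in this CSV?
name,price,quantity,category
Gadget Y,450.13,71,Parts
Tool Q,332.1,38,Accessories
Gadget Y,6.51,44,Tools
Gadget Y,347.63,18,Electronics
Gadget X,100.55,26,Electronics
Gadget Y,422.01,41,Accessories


Computing total price:
Values: [450.13, 332.1, 6.51, 347.63, 100.55, 422.01]
Sum = 1658.93

1658.93


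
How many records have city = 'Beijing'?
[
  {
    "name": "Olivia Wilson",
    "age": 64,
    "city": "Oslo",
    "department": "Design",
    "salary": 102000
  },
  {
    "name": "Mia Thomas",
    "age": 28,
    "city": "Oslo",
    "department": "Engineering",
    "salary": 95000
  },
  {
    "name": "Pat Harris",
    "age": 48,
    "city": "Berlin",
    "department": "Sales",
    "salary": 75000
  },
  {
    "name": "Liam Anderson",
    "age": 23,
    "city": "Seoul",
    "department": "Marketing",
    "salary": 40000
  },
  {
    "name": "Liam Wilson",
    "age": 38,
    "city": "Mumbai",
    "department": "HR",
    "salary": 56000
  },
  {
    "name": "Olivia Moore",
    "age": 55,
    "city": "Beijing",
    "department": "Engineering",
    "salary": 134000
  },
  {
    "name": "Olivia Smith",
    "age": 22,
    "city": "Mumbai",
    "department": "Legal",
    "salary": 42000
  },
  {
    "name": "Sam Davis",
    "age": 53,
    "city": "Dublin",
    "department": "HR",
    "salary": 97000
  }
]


Data: 8 records
Condition: city = 'Beijing'

Checking each record:
  Olivia Wilson: Oslo
  Mia Thomas: Oslo
  Pat Harris: Berlin
  Liam Anderson: Seoul
  Liam Wilson: Mumbai
  Olivia Moore: Beijing MATCH
  Olivia Smith: Mumbai
  Sam Davis: Dublin

Count: 1

1


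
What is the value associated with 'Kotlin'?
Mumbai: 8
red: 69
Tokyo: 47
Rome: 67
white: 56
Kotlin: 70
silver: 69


Looking up key 'Kotlin'
Value: 70

70


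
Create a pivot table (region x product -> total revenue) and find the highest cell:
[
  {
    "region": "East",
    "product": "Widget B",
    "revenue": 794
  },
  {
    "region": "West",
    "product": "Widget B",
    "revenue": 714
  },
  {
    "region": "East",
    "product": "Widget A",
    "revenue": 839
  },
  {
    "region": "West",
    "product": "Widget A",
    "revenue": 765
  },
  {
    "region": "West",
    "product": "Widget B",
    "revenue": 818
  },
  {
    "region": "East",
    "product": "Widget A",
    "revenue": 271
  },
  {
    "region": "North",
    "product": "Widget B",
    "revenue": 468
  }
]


Pivot: region (rows) x product (columns) -> total revenue

     Widget A      Widget B    
East          1110           794  
North            0           468  
West           765          1532  

Highest: West / Widget B = $1532

West / Widget B = $1532


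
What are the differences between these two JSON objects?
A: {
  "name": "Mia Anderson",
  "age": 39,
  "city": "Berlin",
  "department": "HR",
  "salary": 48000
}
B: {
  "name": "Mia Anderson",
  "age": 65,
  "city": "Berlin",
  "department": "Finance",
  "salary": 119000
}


Comparing each field (in key order):
  name: same
  age: DIFFERENT
  city: same
  department: DIFFERENT
  salary: DIFFERENT
Differences:
  age: 39 -> 65
  department: HR -> Finance
  salary: 48000 -> 119000

3 field(s) changed

3 changes: age, department, salary


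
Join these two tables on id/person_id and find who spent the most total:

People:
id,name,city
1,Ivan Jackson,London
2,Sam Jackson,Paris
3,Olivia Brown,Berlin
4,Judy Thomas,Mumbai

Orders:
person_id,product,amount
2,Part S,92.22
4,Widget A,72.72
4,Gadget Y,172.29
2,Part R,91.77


Join on: people.id = orders.person_id

Joined rows:
  Sam Jackson (Paris) bought Part S for $92.22
  Judy Thomas (Mumbai) bought Widget A for $72.72
  Judy Thomas (Mumbai) bought Gadget Y for $172.29
  Sam Jackson (Paris) bought Part R for $91.77

Total per person:
  Judy Thomas: $245.01
  Sam Jackson: $183.99

Top spender: Judy Thomas ($245.01)

Judy Thomas ($245.01)


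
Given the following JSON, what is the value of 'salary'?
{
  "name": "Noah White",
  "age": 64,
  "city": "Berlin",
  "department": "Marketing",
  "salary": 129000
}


Looking up field 'salary'
Value: 129000

129000


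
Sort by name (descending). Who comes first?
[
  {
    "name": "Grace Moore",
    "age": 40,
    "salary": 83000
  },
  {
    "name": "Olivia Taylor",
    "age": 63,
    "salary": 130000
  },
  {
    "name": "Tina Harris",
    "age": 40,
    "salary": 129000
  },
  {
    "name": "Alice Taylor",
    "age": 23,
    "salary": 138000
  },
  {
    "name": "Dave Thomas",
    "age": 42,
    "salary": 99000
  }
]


Sort by: name (descending)

Sorted order:
  1. Tina Harris (name = Tina Harris)
  2. Olivia Taylor (name = Olivia Taylor)
  3. Grace Moore (name = Grace Moore)
  4. Dave Thomas (name = Dave Thomas)
  5. Alice Taylor (name = Alice Taylor)

First: Tina Harris

Tina Harris


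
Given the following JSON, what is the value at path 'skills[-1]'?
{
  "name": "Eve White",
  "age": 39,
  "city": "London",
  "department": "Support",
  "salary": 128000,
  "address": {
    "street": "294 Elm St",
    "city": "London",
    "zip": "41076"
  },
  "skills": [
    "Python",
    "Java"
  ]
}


Query: skills[-1]
Path: skills -> last element
Value: Java

Java


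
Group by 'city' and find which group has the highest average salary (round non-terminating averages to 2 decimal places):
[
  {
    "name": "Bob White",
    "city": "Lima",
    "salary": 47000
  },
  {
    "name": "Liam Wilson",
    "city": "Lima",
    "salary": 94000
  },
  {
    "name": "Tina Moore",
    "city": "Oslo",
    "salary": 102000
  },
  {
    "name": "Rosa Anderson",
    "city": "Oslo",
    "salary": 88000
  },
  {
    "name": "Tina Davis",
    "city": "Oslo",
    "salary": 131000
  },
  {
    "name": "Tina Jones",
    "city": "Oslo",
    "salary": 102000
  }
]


Group by: city

Groups:
  Lima: 2 people, avg salary = 141000/2 = $70500
  Oslo: 4 people, avg salary = 423000/4 = $105750

Highest average salary: Oslo ($105750)

Oslo ($105750)


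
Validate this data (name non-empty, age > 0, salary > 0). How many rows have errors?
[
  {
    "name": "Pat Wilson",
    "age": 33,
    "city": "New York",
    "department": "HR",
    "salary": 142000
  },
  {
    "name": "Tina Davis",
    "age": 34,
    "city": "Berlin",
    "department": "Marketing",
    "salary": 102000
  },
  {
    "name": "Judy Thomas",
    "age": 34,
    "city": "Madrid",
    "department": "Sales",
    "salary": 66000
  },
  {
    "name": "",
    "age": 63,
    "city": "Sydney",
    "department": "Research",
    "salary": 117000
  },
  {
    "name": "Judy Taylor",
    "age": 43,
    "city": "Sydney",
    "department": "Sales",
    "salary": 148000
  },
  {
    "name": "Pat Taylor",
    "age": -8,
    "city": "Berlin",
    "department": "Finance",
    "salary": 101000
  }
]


Validating 6 records:
Rules: name non-empty, age > 0, salary > 0

  Row 1 (Pat Wilson): OK
  Row 2 (Tina Davis): OK
  Row 3 (Judy Thomas): OK
  Row 4 (???): empty name
  Row 5 (Judy Taylor): OK
  Row 6 (Pat Taylor): negative age: -8

Total errors: 2

2 errors


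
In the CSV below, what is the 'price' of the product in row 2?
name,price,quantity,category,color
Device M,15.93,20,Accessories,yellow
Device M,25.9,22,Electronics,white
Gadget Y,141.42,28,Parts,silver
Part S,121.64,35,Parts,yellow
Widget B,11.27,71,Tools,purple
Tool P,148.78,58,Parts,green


Query: Row 2 ('Device M'), column 'price'
Value: 25.9

25.9


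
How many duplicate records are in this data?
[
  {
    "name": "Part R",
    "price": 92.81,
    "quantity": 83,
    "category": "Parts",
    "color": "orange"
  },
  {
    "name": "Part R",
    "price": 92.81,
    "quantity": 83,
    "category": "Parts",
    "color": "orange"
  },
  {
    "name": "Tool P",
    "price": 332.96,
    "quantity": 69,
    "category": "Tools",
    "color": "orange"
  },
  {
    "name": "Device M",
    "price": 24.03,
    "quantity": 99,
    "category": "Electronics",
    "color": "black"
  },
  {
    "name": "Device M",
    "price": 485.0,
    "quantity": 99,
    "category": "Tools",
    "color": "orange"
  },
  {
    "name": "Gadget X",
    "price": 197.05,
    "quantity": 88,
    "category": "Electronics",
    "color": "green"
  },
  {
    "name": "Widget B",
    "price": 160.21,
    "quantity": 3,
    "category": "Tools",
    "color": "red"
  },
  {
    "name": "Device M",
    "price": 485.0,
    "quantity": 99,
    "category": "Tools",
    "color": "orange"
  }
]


Checking 8 records for duplicates:

  Row 1: Part R ($92.81, qty 83)
  Row 2: Part R ($92.81, qty 83) <-- DUPLICATE
  Row 3: Tool P ($332.96, qty 69)
  Row 4: Device M ($24.03, qty 99)
  Row 5: Device M ($485.0, qty 99)
  Row 6: Gadget X ($197.05, qty 88)
  Row 7: Widget B ($160.21, qty 3)
  Row 8: Device M ($485.0, qty 99) <-- DUPLICATE

Duplicates found: 2
Unique records: 6

2 duplicates, 6 unique


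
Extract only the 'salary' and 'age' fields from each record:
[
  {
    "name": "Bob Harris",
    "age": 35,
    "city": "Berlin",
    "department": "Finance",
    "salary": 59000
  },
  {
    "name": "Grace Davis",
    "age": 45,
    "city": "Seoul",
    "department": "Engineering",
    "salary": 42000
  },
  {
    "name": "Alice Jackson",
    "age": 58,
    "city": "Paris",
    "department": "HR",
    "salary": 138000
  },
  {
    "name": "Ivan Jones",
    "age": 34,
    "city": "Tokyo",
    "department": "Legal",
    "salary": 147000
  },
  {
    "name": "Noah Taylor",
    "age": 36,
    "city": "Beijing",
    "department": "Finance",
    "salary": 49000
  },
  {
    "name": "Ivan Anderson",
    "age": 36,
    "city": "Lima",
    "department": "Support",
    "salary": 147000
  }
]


Original: 6 records with fields: name, age, city, department, salary
Keep: ['salary', 'age']
Drop: ['name', 'city', 'department']
Result: 6 records, 2 fields each

[
  {
    "salary": 59000,
    "age": 35
  },
  {
    "salary": 42000,
    "age": 45
  },
  {
    "salary": 138000,
    "age": 58
  },
  {
    "salary": 147000,
    "age": 34
  },
  {
    "salary": 49000,
    "age": 36
  },
  {
    "salary": 147000,
    "age": 36
  }
]


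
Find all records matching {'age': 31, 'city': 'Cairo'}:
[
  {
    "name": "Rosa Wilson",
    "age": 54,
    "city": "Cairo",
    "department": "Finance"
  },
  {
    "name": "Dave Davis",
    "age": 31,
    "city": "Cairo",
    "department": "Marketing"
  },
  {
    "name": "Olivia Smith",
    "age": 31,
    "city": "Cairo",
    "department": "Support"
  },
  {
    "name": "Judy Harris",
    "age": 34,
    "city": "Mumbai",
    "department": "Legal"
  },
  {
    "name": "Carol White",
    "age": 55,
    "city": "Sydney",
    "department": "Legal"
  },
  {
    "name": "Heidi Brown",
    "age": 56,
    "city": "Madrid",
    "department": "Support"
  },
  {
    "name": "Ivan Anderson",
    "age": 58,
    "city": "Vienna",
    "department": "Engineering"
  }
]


Search criteria: {'age': 31, 'city': 'Cairo'}

Checking 7 records:
  Rosa Wilson: {age: 54, city: Cairo}
  Dave Davis: {age: 31, city: Cairo} <-- MATCH
  Olivia Smith: {age: 31, city: Cairo} <-- MATCH
  Judy Harris: {age: 34, city: Mumbai}
  Carol White: {age: 55, city: Sydney}
  Heidi Brown: {age: 56, city: Madrid}
  Ivan Anderson: {age: 58, city: Vienna}

Matches: ["Dave Davis", "Olivia Smith"]

["Dave Davis", "Olivia Smith"]


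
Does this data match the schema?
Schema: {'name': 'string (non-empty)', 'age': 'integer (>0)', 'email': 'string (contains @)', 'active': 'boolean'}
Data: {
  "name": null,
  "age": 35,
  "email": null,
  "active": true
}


Validating each field against schema:
  name: FAIL (null is not a string)
  age: OK (positive integer)
  email: FAIL (null is not a string)
  active: OK (boolean)

Result: INVALID (2 errors: name, email)

INVALID (2 errors: name, email)


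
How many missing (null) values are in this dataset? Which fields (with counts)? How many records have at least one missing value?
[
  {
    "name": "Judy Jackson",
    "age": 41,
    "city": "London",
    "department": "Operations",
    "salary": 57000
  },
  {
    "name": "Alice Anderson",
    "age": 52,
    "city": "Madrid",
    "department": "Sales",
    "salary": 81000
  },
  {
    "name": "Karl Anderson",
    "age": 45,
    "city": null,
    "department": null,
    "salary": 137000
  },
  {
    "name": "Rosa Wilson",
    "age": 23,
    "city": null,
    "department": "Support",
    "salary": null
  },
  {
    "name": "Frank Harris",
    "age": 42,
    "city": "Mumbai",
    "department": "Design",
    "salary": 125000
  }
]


Checking for missing (null) values in 5 records:

  Judy Jackson: complete
  Alice Anderson: complete
  Karl Anderson: city, department
  Rosa Wilson: city, salary
  Frank Harris: complete

Per field:
  name: 0 missing
  age: 0 missing
  city: 2 missing
  department: 1 missing
  salary: 1 missing

Total missing values: 4
Records with any missing: 2

4 missing values (city: 2, department: 1, salary: 1); 2 incomplete records


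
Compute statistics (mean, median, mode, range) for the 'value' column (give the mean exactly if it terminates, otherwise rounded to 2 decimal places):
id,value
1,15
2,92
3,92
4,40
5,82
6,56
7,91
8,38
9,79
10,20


Data: [15, 92, 92, 40, 82, 56, 91, 38, 79, 20]
Count: 10
Sum: 605
Mean: 605/10 = 60.5
Sorted: [15, 20, 38, 40, 56, 79, 82, 91, 92, 92]
Median: 67.5
Mode: 92 (2 times)
Range: 92 - 15 = 77
Min: 15, Max: 92

mean=60.5, median=67.5, mode=92, range=77


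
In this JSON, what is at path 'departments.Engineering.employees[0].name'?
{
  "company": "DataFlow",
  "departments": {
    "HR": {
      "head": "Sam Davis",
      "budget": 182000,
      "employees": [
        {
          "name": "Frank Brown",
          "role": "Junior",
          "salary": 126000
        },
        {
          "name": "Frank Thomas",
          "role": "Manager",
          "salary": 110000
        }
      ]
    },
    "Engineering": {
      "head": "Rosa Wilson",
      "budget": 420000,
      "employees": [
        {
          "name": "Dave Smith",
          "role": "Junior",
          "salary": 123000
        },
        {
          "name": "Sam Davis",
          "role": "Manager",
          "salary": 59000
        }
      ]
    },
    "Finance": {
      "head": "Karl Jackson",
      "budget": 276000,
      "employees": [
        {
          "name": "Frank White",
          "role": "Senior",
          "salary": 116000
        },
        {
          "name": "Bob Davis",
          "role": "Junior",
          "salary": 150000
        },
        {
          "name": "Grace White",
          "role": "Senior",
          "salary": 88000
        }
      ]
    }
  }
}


Path: departments.Engineering.employees[0].name

Navigate:
  -> departments
  -> Engineering
  -> employees[0].name = 'Dave Smith'

Dave Smith


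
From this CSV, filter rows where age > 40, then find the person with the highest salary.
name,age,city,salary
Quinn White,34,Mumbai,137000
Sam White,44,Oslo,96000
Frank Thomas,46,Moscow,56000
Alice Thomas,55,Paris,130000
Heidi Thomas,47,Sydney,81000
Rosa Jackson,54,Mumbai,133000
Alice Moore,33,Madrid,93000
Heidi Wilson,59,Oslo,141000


Filter: age > 40
Sort by: salary (descending)

Filtered records (6):
  Heidi Wilson, age 59, salary $141000
  Rosa Jackson, age 54, salary $133000
  Alice Thomas, age 55, salary $130000
  Sam White, age 44, salary $96000
  Heidi Thomas, age 47, salary $81000
  Frank Thomas, age 46, salary $56000

Highest salary: Heidi Wilson ($141000)

Heidi Wilson
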